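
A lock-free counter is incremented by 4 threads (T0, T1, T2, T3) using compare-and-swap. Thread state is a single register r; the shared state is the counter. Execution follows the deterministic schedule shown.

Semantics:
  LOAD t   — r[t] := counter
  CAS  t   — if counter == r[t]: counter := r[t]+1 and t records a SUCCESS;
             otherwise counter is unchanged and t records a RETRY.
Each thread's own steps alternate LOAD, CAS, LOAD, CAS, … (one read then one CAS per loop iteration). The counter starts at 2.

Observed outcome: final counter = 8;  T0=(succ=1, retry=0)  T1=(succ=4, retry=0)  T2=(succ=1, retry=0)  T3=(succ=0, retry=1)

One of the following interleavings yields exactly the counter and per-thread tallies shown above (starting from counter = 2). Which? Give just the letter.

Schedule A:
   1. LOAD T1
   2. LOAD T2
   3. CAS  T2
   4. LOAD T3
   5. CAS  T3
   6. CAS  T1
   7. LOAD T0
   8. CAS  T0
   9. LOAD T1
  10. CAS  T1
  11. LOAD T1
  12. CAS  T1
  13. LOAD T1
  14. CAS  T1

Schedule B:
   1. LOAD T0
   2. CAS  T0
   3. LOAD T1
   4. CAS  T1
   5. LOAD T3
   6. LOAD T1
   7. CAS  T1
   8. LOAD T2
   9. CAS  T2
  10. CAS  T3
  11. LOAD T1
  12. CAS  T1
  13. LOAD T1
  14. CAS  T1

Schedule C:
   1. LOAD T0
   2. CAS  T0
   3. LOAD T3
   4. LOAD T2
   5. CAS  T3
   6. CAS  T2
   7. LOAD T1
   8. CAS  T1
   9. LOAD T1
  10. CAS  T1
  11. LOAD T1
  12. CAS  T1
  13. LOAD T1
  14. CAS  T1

Run B:
   1) LOAD T0:  M=2  r_T0=2
   2) CAS  T0:  M=3  r_T0=2 ✓
   3) LOAD T1:  M=3  r_T1=3
   4) CAS  T1:  M=4  r_T1=3 ✓
   5) LOAD T3:  M=4  r_T3=4
   6) LOAD T1:  M=4  r_T1=4
   7) CAS  T1:  M=5  r_T1=4 ✓
   8) LOAD T2:  M=5  r_T2=5
   9) CAS  T2:  M=6  r_T2=5 ✓
  10) CAS  T3:  M=6  r_T3=4 ✗
  11) LOAD T1:  M=6  r_T1=6
  12) CAS  T1:  M=7  r_T1=6 ✓
  13) LOAD T1:  M=7  r_T1=7
  14) CAS  T1:  M=8  r_T1=7 ✓

B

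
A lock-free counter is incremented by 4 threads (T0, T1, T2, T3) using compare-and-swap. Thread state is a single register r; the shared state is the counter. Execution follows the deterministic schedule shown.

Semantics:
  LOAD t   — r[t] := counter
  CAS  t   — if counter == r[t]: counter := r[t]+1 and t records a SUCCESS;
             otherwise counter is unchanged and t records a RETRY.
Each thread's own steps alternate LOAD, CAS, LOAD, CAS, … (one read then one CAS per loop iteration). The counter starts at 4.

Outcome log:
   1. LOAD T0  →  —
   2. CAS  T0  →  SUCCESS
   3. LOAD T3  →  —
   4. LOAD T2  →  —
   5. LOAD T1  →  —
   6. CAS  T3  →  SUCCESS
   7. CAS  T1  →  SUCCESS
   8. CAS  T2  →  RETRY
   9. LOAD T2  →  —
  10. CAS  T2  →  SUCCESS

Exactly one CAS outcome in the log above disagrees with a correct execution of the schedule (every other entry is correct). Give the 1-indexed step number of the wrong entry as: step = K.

step = 7

Correct run:
#1 T0 reads 4
#2 T0 CAS(4→5) writes; counter now 5
#3 T3 reads 5
#4 T2 reads 5
#5 T1 reads 5
#6 T3 CAS(5→6) writes; counter now 6
#7 T1 CAS(5→6) fails; counter now 6
#8 T2 CAS(5→6) fails; counter now 6
#9 T2 reads 6
#10 T2 CAS(6→7) writes; counter now 7
Log disagrees first at step 7.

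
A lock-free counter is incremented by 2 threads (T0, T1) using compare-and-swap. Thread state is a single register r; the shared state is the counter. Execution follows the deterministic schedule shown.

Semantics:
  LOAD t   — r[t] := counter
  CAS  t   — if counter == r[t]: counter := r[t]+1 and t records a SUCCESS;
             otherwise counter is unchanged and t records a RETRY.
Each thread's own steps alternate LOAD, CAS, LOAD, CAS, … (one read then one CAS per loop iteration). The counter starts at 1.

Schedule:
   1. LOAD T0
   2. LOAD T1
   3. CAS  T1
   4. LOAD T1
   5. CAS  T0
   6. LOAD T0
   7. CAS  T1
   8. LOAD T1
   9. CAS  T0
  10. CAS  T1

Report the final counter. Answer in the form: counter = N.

counter = 4

step 1: T0 LOAD ⇒ load; ctr=1 reg=1
step 2: T1 LOAD ⇒ load; ctr=1 reg=1
step 3: T1 CAS ⇒ ok; ctr=2 reg=1
step 4: T1 LOAD ⇒ load; ctr=2 reg=2
step 5: T0 CAS ⇒ retry; ctr=2 reg=1
step 6: T0 LOAD ⇒ load; ctr=2 reg=2
step 7: T1 CAS ⇒ ok; ctr=3 reg=2
step 8: T1 LOAD ⇒ load; ctr=3 reg=3
step 9: T0 CAS ⇒ retry; ctr=3 reg=2
step 10: T1 CAS ⇒ ok; ctr=4 reg=3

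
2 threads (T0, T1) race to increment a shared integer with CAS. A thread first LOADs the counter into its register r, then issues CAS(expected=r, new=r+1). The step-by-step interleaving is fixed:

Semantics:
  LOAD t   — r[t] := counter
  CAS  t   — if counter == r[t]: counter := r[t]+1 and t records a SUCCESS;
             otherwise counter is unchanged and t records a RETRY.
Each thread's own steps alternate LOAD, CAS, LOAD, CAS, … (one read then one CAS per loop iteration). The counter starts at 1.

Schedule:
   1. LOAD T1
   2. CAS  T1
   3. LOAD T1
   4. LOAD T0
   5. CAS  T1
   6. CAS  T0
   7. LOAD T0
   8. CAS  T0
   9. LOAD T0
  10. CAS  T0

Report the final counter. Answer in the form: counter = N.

step 1: T1 LOAD ⇒ load; ctr=1 reg=1
step 2: T1 CAS ⇒ ok; ctr=2 reg=1
step 3: T1 LOAD ⇒ load; ctr=2 reg=2
step 4: T0 LOAD ⇒ load; ctr=2 reg=2
step 5: T1 CAS ⇒ ok; ctr=3 reg=2
step 6: T0 CAS ⇒ retry; ctr=3 reg=2
step 7: T0 LOAD ⇒ load; ctr=3 reg=3
step 8: T0 CAS ⇒ ok; ctr=4 reg=3
step 9: T0 LOAD ⇒ load; ctr=4 reg=4
step 10: T0 CAS ⇒ ok; ctr=5 reg=4

counter = 5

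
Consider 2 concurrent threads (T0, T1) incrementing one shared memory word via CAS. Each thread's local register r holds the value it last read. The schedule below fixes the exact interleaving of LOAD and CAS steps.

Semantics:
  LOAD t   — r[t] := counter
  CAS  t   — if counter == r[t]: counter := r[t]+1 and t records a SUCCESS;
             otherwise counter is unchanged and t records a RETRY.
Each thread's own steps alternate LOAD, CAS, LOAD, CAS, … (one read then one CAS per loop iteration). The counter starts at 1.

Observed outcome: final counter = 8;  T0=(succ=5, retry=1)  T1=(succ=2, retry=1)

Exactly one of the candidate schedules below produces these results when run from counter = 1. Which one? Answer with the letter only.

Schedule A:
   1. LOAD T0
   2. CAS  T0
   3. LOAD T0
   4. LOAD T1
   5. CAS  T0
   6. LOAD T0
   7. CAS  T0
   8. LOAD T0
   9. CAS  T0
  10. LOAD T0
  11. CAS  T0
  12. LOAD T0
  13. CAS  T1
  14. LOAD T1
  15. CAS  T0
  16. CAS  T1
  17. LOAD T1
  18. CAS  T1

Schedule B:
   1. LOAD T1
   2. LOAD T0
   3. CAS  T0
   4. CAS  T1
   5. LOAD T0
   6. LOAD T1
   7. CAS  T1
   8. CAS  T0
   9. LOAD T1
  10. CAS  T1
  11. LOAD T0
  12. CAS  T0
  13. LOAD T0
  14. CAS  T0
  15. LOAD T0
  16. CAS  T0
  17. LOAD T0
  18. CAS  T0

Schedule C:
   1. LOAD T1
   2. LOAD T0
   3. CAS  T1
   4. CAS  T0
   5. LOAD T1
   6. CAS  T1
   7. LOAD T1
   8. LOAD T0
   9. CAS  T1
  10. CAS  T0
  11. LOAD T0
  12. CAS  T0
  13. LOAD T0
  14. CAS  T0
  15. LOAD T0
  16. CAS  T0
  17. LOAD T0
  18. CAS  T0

Run B:
1. LOAD T1 → mem=1 r[T1]=1 [LOAD]
2. LOAD T0 → mem=1 r[T0]=1 [LOAD]
3. CAS T0 → mem=2 r[T0]=1 [OK]
4. CAS T1 → mem=2 r[T1]=1 [RETRY]
5. LOAD T0 → mem=2 r[T0]=2 [LOAD]
6. LOAD T1 → mem=2 r[T1]=2 [LOAD]
7. CAS T1 → mem=3 r[T1]=2 [OK]
8. CAS T0 → mem=3 r[T0]=2 [RETRY]
9. LOAD T1 → mem=3 r[T1]=3 [LOAD]
10. CAS T1 → mem=4 r[T1]=3 [OK]
11. LOAD T0 → mem=4 r[T0]=4 [LOAD]
12. CAS T0 → mem=5 r[T0]=4 [OK]
13. LOAD T0 → mem=5 r[T0]=5 [LOAD]
14. CAS T0 → mem=6 r[T0]=5 [OK]
15. LOAD T0 → mem=6 r[T0]=6 [LOAD]
16. CAS T0 → mem=7 r[T0]=6 [OK]
17. LOAD T0 → mem=7 r[T0]=7 [LOAD]
18. CAS T0 → mem=8 r[T0]=7 [OK]

B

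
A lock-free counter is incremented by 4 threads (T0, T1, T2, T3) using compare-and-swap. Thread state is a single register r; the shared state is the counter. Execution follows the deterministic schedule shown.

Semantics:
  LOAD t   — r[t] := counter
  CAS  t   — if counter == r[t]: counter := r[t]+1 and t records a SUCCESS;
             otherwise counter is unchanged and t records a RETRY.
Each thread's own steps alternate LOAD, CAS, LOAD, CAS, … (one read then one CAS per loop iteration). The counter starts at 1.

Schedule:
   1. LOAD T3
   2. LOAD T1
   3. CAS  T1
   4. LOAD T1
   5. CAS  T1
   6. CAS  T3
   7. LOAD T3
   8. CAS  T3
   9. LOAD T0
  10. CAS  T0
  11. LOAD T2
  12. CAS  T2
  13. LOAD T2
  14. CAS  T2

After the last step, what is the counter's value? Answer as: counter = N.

T3 LOAD — after: cnt=1, r=1 — load
T1 LOAD — after: cnt=1, r=1 — load
T1 CAS — after: cnt=2, r=1 — ok
T1 LOAD — after: cnt=2, r=2 — load
T1 CAS — after: cnt=3, r=2 — ok
T3 CAS — after: cnt=3, r=1 — retry
T3 LOAD — after: cnt=3, r=3 — load
T3 CAS — after: cnt=4, r=3 — ok
T0 LOAD — after: cnt=4, r=4 — load
T0 CAS — after: cnt=5, r=4 — ok
T2 LOAD — after: cnt=5, r=5 — load
T2 CAS — after: cnt=6, r=5 — ok
T2 LOAD — after: cnt=6, r=6 — load
T2 CAS — after: cnt=7, r=6 — ok

counter = 7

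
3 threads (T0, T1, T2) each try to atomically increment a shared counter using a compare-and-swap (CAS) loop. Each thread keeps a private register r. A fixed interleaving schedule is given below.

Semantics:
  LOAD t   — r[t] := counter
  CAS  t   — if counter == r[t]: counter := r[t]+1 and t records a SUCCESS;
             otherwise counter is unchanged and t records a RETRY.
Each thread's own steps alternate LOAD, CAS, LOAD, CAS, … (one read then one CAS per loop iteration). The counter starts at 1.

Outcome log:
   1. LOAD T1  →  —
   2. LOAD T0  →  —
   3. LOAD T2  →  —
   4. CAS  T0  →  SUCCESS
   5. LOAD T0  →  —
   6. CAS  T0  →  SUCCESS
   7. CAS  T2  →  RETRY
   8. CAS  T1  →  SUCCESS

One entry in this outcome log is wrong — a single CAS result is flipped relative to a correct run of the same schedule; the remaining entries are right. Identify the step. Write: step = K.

step = 8

Re-executing:
step 1: T1 LOAD ⇒ load; ctr=1 reg=1
step 2: T0 LOAD ⇒ load; ctr=1 reg=1
step 3: T2 LOAD ⇒ load; ctr=1 reg=1
step 4: T0 CAS ⇒ ok; ctr=2 reg=1
step 5: T0 LOAD ⇒ load; ctr=2 reg=2
step 6: T0 CAS ⇒ ok; ctr=3 reg=2
step 7: T2 CAS ⇒ retry; ctr=3 reg=1
step 8: T1 CAS ⇒ retry; ctr=3 reg=1
Mismatch at 8.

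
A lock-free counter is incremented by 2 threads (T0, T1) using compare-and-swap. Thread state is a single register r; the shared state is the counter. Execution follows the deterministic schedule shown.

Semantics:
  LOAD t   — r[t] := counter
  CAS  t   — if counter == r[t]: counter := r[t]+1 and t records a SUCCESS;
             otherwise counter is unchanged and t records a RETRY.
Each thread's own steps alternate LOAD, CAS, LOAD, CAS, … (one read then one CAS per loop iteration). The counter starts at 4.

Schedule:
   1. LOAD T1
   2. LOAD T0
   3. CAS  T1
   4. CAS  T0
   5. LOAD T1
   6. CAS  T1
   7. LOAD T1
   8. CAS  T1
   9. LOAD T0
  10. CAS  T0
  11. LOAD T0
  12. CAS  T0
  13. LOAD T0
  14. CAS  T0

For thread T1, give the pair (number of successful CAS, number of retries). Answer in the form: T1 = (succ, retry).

T1 = (3, 0)

#1 T1 reads 4
#2 T0 reads 4
#3 T1 CAS(4→5) writes; counter now 5
#4 T0 CAS(4→5) fails; counter now 5
#5 T1 reads 5
#6 T1 CAS(5→6) writes; counter now 6
#7 T1 reads 6
#8 T1 CAS(6→7) writes; counter now 7
#9 T0 reads 7
#10 T0 CAS(7→8) writes; counter now 8
#11 T0 reads 8
#12 T0 CAS(8→9) writes; counter now 9
#13 T0 reads 9
#14 T0 CAS(9→10) writes; counter now 10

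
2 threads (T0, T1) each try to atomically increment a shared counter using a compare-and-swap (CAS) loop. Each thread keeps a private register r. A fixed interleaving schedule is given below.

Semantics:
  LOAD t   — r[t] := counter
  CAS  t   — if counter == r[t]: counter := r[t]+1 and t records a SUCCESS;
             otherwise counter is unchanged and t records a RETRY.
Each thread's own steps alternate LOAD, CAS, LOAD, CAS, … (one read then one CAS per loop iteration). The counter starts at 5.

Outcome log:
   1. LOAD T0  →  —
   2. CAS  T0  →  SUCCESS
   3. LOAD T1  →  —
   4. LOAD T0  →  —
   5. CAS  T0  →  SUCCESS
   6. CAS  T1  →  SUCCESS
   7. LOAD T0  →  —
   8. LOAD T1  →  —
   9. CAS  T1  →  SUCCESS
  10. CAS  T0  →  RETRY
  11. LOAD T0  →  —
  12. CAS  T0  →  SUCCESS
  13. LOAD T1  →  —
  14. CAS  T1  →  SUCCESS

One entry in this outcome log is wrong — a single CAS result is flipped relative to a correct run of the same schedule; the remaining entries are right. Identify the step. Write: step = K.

Re-executing:
T0 LOAD — after: cnt=5, r=5 — load
T0 CAS — after: cnt=6, r=5 — ok
T1 LOAD — after: cnt=6, r=6 — load
T0 LOAD — after: cnt=6, r=6 — load
T0 CAS — after: cnt=7, r=6 — ok
T1 CAS — after: cnt=7, r=6 — retry
T0 LOAD — after: cnt=7, r=7 — load
T1 LOAD — after: cnt=7, r=7 — load
T1 CAS — after: cnt=8, r=7 — ok
T0 CAS — after: cnt=8, r=7 — retry
T0 LOAD — after: cnt=8, r=8 — load
T0 CAS — after: cnt=9, r=8 — ok
T1 LOAD — after: cnt=9, r=9 — load
T1 CAS — after: cnt=10, r=9 — ok
Flip is step 6.

step = 6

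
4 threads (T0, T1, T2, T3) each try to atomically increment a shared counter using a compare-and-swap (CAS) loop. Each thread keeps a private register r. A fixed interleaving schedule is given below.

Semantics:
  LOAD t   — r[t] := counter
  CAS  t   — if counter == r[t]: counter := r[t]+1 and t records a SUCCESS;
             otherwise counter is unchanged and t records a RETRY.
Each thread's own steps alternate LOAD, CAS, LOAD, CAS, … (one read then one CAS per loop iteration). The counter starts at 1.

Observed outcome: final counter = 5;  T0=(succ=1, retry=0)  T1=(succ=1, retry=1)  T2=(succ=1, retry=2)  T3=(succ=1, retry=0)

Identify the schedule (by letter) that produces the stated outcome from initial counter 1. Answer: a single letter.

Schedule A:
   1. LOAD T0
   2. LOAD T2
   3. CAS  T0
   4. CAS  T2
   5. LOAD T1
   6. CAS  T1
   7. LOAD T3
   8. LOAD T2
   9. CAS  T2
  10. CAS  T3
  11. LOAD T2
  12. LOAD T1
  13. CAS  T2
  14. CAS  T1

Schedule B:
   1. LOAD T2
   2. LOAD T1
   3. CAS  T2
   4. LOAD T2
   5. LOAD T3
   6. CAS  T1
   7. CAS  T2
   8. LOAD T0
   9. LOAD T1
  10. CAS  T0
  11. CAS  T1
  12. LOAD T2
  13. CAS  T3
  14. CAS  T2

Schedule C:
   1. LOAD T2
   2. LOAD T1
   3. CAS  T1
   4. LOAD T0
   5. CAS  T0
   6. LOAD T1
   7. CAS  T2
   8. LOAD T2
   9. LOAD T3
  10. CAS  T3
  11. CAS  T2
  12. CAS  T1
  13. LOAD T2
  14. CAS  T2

C

Run C:
1. LOAD T2 → mem=1 r[T2]=1 [LOAD]
2. LOAD T1 → mem=1 r[T1]=1 [LOAD]
3. CAS T1 → mem=2 r[T1]=1 [OK]
4. LOAD T0 → mem=2 r[T0]=2 [LOAD]
5. CAS T0 → mem=3 r[T0]=2 [OK]
6. LOAD T1 → mem=3 r[T1]=3 [LOAD]
7. CAS T2 → mem=3 r[T2]=1 [RETRY]
8. LOAD T2 → mem=3 r[T2]=3 [LOAD]
9. LOAD T3 → mem=3 r[T3]=3 [LOAD]
10. CAS T3 → mem=4 r[T3]=3 [OK]
11. CAS T2 → mem=4 r[T2]=3 [RETRY]
12. CAS T1 → mem=4 r[T1]=3 [RETRY]
13. LOAD T2 → mem=4 r[T2]=4 [LOAD]
14. CAS T2 → mem=5 r[T2]=4 [OK]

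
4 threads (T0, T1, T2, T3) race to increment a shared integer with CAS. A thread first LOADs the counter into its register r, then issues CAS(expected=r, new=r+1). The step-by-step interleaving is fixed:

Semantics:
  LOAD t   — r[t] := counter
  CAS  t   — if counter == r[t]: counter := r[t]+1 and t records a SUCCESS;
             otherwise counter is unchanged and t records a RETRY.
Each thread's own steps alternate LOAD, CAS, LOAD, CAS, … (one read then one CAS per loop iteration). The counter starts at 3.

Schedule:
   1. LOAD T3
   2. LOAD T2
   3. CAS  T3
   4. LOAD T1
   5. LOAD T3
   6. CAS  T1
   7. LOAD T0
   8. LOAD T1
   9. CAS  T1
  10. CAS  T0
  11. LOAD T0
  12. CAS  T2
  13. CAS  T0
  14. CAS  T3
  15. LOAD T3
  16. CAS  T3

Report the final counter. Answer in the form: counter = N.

counter = 8

T3 LOAD — after: cnt=3, r=3 — load
T2 LOAD — after: cnt=3, r=3 — load
T3 CAS — after: cnt=4, r=3 — ok
T1 LOAD — after: cnt=4, r=4 — load
T3 LOAD — after: cnt=4, r=4 — load
T1 CAS — after: cnt=5, r=4 — ok
T0 LOAD — after: cnt=5, r=5 — load
T1 LOAD — after: cnt=5, r=5 — load
T1 CAS — after: cnt=6, r=5 — ok
T0 CAS — after: cnt=6, r=5 — retry
T0 LOAD — after: cnt=6, r=6 — load
T2 CAS — after: cnt=6, r=3 — retry
T0 CAS — after: cnt=7, r=6 — ok
T3 CAS — after: cnt=7, r=4 — retry
T3 LOAD — after: cnt=7, r=7 — load
T3 CAS — after: cnt=8, r=7 — ok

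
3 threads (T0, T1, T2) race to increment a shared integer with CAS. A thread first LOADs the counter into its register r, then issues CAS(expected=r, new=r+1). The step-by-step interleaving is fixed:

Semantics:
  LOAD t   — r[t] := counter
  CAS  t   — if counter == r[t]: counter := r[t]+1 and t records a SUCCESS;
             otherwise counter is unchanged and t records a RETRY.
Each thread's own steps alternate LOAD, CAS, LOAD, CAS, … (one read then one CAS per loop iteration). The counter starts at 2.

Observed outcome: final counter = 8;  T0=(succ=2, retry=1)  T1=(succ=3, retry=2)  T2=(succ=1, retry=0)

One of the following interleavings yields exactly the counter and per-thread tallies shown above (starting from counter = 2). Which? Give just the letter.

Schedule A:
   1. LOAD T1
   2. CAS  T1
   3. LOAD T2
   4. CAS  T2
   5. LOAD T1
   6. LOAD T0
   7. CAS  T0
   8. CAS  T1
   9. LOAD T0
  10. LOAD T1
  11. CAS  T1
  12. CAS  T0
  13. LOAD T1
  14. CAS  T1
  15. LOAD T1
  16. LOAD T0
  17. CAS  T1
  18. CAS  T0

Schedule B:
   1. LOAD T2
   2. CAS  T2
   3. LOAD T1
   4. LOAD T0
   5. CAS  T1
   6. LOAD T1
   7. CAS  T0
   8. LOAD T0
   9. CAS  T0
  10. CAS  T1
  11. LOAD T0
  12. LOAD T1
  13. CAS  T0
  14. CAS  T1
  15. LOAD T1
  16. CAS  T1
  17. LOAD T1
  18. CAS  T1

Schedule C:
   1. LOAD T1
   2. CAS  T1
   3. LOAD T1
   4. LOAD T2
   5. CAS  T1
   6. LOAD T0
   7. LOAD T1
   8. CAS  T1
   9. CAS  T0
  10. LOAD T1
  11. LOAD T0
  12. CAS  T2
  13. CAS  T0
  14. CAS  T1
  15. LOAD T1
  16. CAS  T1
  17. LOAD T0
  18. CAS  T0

Simulating candidate B:
1. LOAD T2 → mem=2 r[T2]=2 [LOAD]
2. CAS T2 → mem=3 r[T2]=2 [OK]
3. LOAD T1 → mem=3 r[T1]=3 [LOAD]
4. LOAD T0 → mem=3 r[T0]=3 [LOAD]
5. CAS T1 → mem=4 r[T1]=3 [OK]
6. LOAD T1 → mem=4 r[T1]=4 [LOAD]
7. CAS T0 → mem=4 r[T0]=3 [RETRY]
8. LOAD T0 → mem=4 r[T0]=4 [LOAD]
9. CAS T0 → mem=5 r[T0]=4 [OK]
10. CAS T1 → mem=5 r[T1]=4 [RETRY]
11. LOAD T0 → mem=5 r[T0]=5 [LOAD]
12. LOAD T1 → mem=5 r[T1]=5 [LOAD]
13. CAS T0 → mem=6 r[T0]=5 [OK]
14. CAS T1 → mem=6 r[T1]=5 [RETRY]
15. LOAD T1 → mem=6 r[T1]=6 [LOAD]
16. CAS T1 → mem=7 r[T1]=6 [OK]
17. LOAD T1 → mem=7 r[T1]=7 [LOAD]
18. CAS T1 → mem=8 r[T1]=7 [OK]

B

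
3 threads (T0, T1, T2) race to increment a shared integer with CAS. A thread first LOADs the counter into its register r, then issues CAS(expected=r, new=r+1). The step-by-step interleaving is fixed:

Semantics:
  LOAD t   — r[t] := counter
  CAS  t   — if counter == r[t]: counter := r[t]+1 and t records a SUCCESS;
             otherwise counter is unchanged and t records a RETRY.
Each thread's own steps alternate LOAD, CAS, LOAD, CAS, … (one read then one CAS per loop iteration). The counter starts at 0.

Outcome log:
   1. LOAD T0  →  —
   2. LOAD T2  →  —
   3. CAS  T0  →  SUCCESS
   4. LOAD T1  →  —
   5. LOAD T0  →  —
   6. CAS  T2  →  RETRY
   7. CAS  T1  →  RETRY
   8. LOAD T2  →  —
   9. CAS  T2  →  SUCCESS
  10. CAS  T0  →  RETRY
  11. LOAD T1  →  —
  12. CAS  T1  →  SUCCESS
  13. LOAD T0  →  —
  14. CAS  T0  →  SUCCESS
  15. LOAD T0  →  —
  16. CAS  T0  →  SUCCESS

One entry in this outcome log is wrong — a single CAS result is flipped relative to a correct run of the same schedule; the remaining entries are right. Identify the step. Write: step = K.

step = 7

Reference trace:
step 1: T0 LOAD ⇒ load; ctr=0 reg=0
step 2: T2 LOAD ⇒ load; ctr=0 reg=0
step 3: T0 CAS ⇒ ok; ctr=1 reg=0
step 4: T1 LOAD ⇒ load; ctr=1 reg=1
step 5: T0 LOAD ⇒ load; ctr=1 reg=1
step 6: T2 CAS ⇒ retry; ctr=1 reg=0
step 7: T1 CAS ⇒ ok; ctr=2 reg=1
step 8: T2 LOAD ⇒ load; ctr=2 reg=2
step 9: T2 CAS ⇒ ok; ctr=3 reg=2
step 10: T0 CAS ⇒ retry; ctr=3 reg=1
step 11: T1 LOAD ⇒ load; ctr=3 reg=3
step 12: T1 CAS ⇒ ok; ctr=4 reg=3
step 13: T0 LOAD ⇒ load; ctr=4 reg=4
step 14: T0 CAS ⇒ ok; ctr=5 reg=4
step 15: T0 LOAD ⇒ load; ctr=5 reg=5
step 16: T0 CAS ⇒ ok; ctr=6 reg=5
Log disagrees first at step 7.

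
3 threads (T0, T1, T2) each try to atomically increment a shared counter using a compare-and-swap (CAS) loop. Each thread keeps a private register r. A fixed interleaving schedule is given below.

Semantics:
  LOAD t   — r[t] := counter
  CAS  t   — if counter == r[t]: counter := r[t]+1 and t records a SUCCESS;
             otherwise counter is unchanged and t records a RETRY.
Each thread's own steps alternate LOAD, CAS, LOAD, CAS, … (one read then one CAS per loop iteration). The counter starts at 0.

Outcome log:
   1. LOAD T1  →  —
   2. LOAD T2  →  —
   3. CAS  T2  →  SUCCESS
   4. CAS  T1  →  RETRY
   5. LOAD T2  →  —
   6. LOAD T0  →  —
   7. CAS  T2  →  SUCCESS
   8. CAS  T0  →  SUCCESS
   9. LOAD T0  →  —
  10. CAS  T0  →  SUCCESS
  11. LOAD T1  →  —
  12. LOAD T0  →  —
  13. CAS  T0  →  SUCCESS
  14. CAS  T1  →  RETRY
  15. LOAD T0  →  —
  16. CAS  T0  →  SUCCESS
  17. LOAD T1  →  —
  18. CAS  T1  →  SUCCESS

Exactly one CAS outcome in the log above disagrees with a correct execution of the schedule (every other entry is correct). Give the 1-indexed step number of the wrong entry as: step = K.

step = 8

Reference trace:
step 1: T1 LOAD ⇒ load; ctr=0 reg=0
step 2: T2 LOAD ⇒ load; ctr=0 reg=0
step 3: T2 CAS ⇒ ok; ctr=1 reg=0
step 4: T1 CAS ⇒ retry; ctr=1 reg=0
step 5: T2 LOAD ⇒ load; ctr=1 reg=1
step 6: T0 LOAD ⇒ load; ctr=1 reg=1
step 7: T2 CAS ⇒ ok; ctr=2 reg=1
step 8: T0 CAS ⇒ retry; ctr=2 reg=1
step 9: T0 LOAD ⇒ load; ctr=2 reg=2
step 10: T0 CAS ⇒ ok; ctr=3 reg=2
step 11: T1 LOAD ⇒ load; ctr=3 reg=3
step 12: T0 LOAD ⇒ load; ctr=3 reg=3
step 13: T0 CAS ⇒ ok; ctr=4 reg=3
step 14: T1 CAS ⇒ retry; ctr=4 reg=3
step 15: T0 LOAD ⇒ load; ctr=4 reg=4
step 16: T0 CAS ⇒ ok; ctr=5 reg=4
step 17: T1 LOAD ⇒ load; ctr=5 reg=5
step 18: T1 CAS ⇒ ok; ctr=6 reg=5
Mismatch at 8.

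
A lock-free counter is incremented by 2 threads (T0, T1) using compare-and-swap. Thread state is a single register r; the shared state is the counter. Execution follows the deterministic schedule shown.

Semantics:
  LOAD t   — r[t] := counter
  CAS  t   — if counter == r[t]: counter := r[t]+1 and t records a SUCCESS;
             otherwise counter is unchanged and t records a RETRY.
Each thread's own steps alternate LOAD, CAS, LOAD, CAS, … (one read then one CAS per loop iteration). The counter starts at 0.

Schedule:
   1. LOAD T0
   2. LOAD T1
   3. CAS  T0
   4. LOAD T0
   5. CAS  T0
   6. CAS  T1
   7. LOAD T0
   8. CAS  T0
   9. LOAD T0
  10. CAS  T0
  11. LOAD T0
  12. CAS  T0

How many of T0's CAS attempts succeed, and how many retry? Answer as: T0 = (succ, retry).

T0 LOAD — after: cnt=0, r=0 — load
T1 LOAD — after: cnt=0, r=0 — load
T0 CAS — after: cnt=1, r=0 — ok
T0 LOAD — after: cnt=1, r=1 — load
T0 CAS — after: cnt=2, r=1 — ok
T1 CAS — after: cnt=2, r=0 — retry
T0 LOAD — after: cnt=2, r=2 — load
T0 CAS — after: cnt=3, r=2 — ok
T0 LOAD — after: cnt=3, r=3 — load
T0 CAS — after: cnt=4, r=3 — ok
T0 LOAD — after: cnt=4, r=4 — load
T0 CAS — after: cnt=5, r=4 — ok

T0 = (5, 0)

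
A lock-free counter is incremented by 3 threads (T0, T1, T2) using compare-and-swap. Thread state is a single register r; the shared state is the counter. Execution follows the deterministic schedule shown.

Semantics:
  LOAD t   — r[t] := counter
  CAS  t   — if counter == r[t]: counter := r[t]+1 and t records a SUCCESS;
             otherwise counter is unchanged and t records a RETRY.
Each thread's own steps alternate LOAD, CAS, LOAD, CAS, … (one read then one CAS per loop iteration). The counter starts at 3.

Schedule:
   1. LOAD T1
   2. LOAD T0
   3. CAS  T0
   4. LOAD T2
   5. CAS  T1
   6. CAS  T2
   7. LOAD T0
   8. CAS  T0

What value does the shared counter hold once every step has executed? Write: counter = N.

counter = 6

   1) LOAD T1:  M=3  r_T1=3
   2) LOAD T0:  M=3  r_T0=3
   3) CAS  T0:  M=4  r_T0=3 ✓
   4) LOAD T2:  M=4  r_T2=4
   5) CAS  T1:  M=4  r_T1=3 ✗
   6) CAS  T2:  M=5  r_T2=4 ✓
   7) LOAD T0:  M=5  r_T0=5
   8) CAS  T0:  M=6  r_T0=5 ✓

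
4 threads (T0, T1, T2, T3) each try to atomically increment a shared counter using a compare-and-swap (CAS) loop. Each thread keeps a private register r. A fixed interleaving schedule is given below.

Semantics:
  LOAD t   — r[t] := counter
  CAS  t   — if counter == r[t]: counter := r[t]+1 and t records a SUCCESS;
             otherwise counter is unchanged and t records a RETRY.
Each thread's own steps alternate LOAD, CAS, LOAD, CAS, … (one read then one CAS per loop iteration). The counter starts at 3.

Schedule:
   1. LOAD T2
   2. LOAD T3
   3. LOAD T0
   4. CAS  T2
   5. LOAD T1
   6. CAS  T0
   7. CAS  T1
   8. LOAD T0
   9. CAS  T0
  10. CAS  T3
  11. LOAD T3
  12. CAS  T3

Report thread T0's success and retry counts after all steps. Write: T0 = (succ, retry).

T2 LOAD — after: cnt=3, r=3 — load
T3 LOAD — after: cnt=3, r=3 — load
T0 LOAD — after: cnt=3, r=3 — load
T2 CAS — after: cnt=4, r=3 — ok
T1 LOAD — after: cnt=4, r=4 — load
T0 CAS — after: cnt=4, r=3 — retry
T1 CAS — after: cnt=5, r=4 — ok
T0 LOAD — after: cnt=5, r=5 — load
T0 CAS — after: cnt=6, r=5 — ok
T3 CAS — after: cnt=6, r=3 — retry
T3 LOAD — after: cnt=6, r=6 — load
T3 CAS — after: cnt=7, r=6 — ok

T0 = (1, 1)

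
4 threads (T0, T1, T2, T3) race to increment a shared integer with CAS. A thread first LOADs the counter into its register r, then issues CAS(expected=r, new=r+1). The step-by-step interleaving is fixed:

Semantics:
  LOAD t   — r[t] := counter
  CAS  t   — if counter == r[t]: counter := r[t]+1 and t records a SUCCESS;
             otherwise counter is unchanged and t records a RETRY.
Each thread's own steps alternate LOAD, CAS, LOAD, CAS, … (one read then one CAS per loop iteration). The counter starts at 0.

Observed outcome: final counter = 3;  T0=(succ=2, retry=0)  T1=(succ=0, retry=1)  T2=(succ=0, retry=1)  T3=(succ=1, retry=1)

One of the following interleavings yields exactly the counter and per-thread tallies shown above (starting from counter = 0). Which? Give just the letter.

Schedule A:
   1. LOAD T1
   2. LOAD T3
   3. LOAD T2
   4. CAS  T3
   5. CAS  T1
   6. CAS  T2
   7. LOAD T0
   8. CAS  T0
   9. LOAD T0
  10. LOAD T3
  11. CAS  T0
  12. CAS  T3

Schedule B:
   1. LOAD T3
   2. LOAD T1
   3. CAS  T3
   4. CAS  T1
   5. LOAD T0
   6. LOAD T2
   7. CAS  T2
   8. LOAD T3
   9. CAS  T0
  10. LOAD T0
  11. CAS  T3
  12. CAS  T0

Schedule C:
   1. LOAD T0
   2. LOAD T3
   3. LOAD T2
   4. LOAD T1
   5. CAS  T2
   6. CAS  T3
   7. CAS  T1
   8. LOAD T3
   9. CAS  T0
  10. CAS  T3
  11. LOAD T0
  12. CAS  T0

Tracing schedule A:
step 1: T1 LOAD ⇒ load; ctr=0 reg=0
step 2: T3 LOAD ⇒ load; ctr=0 reg=0
step 3: T2 LOAD ⇒ load; ctr=0 reg=0
step 4: T3 CAS ⇒ ok; ctr=1 reg=0
step 5: T1 CAS ⇒ retry; ctr=1 reg=0
step 6: T2 CAS ⇒ retry; ctr=1 reg=0
step 7: T0 LOAD ⇒ load; ctr=1 reg=1
step 8: T0 CAS ⇒ ok; ctr=2 reg=1
step 9: T0 LOAD ⇒ load; ctr=2 reg=2
step 10: T3 LOAD ⇒ load; ctr=2 reg=2
step 11: T0 CAS ⇒ ok; ctr=3 reg=2
step 12: T3 CAS ⇒ retry; ctr=3 reg=2

A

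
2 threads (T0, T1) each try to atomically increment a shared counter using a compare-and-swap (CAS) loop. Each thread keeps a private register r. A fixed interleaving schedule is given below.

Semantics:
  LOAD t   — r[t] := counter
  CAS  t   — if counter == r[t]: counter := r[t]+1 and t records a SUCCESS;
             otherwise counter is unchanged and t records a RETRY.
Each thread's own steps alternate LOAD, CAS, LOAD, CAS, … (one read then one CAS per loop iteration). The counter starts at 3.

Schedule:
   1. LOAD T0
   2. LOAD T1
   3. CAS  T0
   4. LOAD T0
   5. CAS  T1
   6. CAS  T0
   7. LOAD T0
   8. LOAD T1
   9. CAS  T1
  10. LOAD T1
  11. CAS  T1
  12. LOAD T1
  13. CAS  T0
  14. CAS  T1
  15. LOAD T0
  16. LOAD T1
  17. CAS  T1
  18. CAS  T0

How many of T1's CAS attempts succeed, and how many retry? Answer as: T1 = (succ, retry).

1. LOAD T0 → mem=3 r[T0]=3 [LOAD]
2. LOAD T1 → mem=3 r[T1]=3 [LOAD]
3. CAS T0 → mem=4 r[T0]=3 [OK]
4. LOAD T0 → mem=4 r[T0]=4 [LOAD]
5. CAS T1 → mem=4 r[T1]=3 [RETRY]
6. CAS T0 → mem=5 r[T0]=4 [OK]
7. LOAD T0 → mem=5 r[T0]=5 [LOAD]
8. LOAD T1 → mem=5 r[T1]=5 [LOAD]
9. CAS T1 → mem=6 r[T1]=5 [OK]
10. LOAD T1 → mem=6 r[T1]=6 [LOAD]
11. CAS T1 → mem=7 r[T1]=6 [OK]
12. LOAD T1 → mem=7 r[T1]=7 [LOAD]
13. CAS T0 → mem=7 r[T0]=5 [RETRY]
14. CAS T1 → mem=8 r[T1]=7 [OK]
15. LOAD T0 → mem=8 r[T0]=8 [LOAD]
16. LOAD T1 → mem=8 r[T1]=8 [LOAD]
17. CAS T1 → mem=9 r[T1]=8 [OK]
18. CAS T0 → mem=9 r[T0]=8 [RETRY]

T1 = (4, 1)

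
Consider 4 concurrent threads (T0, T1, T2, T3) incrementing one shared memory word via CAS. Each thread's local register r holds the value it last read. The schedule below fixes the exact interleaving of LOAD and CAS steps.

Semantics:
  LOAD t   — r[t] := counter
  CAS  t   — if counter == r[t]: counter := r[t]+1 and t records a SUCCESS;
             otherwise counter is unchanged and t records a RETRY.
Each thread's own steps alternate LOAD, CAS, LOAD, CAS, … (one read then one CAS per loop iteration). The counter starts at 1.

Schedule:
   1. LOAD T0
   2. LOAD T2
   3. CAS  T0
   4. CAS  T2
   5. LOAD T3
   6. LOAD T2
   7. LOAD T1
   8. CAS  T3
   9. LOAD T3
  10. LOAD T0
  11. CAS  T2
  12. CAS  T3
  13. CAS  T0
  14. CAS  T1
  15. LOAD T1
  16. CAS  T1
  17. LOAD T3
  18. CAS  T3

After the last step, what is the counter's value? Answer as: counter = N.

counter = 6

   1) LOAD T0:  M=1  r_T0=1
   2) LOAD T2:  M=1  r_T2=1
   3) CAS  T0:  M=2  r_T0=1 ✓
   4) CAS  T2:  M=2  r_T2=1 ✗
   5) LOAD T3:  M=2  r_T3=2
   6) LOAD T2:  M=2  r_T2=2
   7) LOAD T1:  M=2  r_T1=2
   8) CAS  T3:  M=3  r_T3=2 ✓
   9) LOAD T3:  M=3  r_T3=3
  10) LOAD T0:  M=3  r_T0=3
  11) CAS  T2:  M=3  r_T2=2 ✗
  12) CAS  T3:  M=4  r_T3=3 ✓
  13) CAS  T0:  M=4  r_T0=3 ✗
  14) CAS  T1:  M=4  r_T1=2 ✗
  15) LOAD T1:  M=4  r_T1=4
  16) CAS  T1:  M=5  r_T1=4 ✓
  17) LOAD T3:  M=5  r_T3=5
  18) CAS  T3:  M=6  r_T3=5 ✓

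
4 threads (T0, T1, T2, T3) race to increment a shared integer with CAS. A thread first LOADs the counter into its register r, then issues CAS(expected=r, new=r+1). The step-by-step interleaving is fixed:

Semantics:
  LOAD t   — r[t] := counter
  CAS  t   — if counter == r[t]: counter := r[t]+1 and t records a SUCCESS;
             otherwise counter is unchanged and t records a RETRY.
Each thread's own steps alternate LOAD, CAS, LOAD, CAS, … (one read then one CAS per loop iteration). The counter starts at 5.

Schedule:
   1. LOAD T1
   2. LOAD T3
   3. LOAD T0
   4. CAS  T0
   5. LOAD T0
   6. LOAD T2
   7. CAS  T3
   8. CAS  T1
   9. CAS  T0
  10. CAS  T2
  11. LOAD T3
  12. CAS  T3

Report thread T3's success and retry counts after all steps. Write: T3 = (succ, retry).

   1) LOAD T1:  M=5  r_T1=5
   2) LOAD T3:  M=5  r_T3=5
   3) LOAD T0:  M=5  r_T0=5
   4) CAS  T0:  M=6  r_T0=5 ✓
   5) LOAD T0:  M=6  r_T0=6
   6) LOAD T2:  M=6  r_T2=6
   7) CAS  T3:  M=6  r_T3=5 ✗
   8) CAS  T1:  M=6  r_T1=5 ✗
   9) CAS  T0:  M=7  r_T0=6 ✓
  10) CAS  T2:  M=7  r_T2=6 ✗
  11) LOAD T3:  M=7  r_T3=7
  12) CAS  T3:  M=8  r_T3=7 ✓

T3 = (1, 1)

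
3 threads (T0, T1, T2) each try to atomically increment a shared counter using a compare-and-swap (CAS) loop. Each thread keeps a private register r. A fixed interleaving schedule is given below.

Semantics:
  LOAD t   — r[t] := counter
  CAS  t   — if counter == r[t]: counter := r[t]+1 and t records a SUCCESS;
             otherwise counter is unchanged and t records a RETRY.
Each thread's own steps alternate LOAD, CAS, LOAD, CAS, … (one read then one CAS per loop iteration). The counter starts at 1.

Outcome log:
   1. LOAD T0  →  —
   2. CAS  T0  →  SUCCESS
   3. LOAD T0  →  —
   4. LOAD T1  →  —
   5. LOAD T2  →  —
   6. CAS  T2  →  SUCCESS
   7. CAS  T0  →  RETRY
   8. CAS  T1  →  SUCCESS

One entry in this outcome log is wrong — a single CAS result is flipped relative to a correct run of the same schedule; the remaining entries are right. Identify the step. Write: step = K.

step = 8

Re-executing:
   1) LOAD T0:  M=1  r_T0=1
   2) CAS  T0:  M=2  r_T0=1 ✓
   3) LOAD T0:  M=2  r_T0=2
   4) LOAD T1:  M=2  r_T1=2
   5) LOAD T2:  M=2  r_T2=2
   6) CAS  T2:  M=3  r_T2=2 ✓
   7) CAS  T0:  M=3  r_T0=2 ✗
   8) CAS  T1:  M=3  r_T1=2 ✗
Mismatch at 8.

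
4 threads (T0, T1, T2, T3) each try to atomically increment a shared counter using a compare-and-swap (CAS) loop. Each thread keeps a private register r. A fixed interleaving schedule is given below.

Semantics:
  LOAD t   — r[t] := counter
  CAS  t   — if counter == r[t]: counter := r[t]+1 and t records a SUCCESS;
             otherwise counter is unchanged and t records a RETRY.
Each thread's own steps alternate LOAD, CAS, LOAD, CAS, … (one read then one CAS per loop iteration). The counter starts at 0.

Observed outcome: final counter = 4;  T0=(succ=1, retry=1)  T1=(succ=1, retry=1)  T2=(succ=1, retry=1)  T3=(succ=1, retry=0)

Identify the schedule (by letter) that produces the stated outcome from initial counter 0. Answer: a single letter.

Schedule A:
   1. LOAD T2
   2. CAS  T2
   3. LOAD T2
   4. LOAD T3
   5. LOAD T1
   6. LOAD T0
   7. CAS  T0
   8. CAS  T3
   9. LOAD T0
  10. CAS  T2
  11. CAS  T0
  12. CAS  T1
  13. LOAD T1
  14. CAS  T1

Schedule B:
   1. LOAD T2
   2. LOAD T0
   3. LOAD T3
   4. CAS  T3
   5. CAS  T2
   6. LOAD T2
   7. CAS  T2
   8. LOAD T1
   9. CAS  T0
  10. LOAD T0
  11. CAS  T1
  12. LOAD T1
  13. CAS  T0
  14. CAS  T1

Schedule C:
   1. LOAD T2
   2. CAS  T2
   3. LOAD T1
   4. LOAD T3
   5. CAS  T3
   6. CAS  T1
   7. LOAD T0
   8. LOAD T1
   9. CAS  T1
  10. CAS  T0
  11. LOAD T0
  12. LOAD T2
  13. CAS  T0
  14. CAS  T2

Run C:
T2 LOAD — after: cnt=0, r=0 — load
T2 CAS — after: cnt=1, r=0 — ok
T1 LOAD — after: cnt=1, r=1 — load
T3 LOAD — after: cnt=1, r=1 — load
T3 CAS — after: cnt=2, r=1 — ok
T1 CAS — after: cnt=2, r=1 — retry
T0 LOAD — after: cnt=2, r=2 — load
T1 LOAD — after: cnt=2, r=2 — load
T1 CAS — after: cnt=3, r=2 — ok
T0 CAS — after: cnt=3, r=2 — retry
T0 LOAD — after: cnt=3, r=3 — load
T2 LOAD — after: cnt=3, r=3 — load
T0 CAS — after: cnt=4, r=3 — ok
T2 CAS — after: cnt=4, r=3 — retry

C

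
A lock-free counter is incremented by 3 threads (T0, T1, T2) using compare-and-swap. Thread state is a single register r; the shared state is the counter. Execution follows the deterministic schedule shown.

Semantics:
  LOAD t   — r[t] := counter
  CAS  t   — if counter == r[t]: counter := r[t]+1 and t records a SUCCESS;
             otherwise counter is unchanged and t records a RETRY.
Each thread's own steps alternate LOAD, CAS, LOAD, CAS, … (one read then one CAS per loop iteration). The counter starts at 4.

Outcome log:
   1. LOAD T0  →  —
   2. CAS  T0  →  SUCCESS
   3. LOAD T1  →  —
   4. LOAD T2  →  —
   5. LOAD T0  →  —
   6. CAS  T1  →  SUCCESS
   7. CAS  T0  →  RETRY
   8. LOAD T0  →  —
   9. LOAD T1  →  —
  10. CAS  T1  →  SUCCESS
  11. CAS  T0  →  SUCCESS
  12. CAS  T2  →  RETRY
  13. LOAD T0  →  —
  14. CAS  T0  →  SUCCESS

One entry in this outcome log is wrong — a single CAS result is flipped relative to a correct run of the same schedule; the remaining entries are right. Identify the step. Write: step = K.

Reference trace:
step 1: T0 LOAD ⇒ load; ctr=4 reg=4
step 2: T0 CAS ⇒ ok; ctr=5 reg=4
step 3: T1 LOAD ⇒ load; ctr=5 reg=5
step 4: T2 LOAD ⇒ load; ctr=5 reg=5
step 5: T0 LOAD ⇒ load; ctr=5 reg=5
step 6: T1 CAS ⇒ ok; ctr=6 reg=5
step 7: T0 CAS ⇒ retry; ctr=6 reg=5
step 8: T0 LOAD ⇒ load; ctr=6 reg=6
step 9: T1 LOAD ⇒ load; ctr=6 reg=6
step 10: T1 CAS ⇒ ok; ctr=7 reg=6
step 11: T0 CAS ⇒ retry; ctr=7 reg=6
step 12: T2 CAS ⇒ retry; ctr=7 reg=5
step 13: T0 LOAD ⇒ load; ctr=7 reg=7
step 14: T0 CAS ⇒ ok; ctr=8 reg=7
Mismatch at 11.

step = 11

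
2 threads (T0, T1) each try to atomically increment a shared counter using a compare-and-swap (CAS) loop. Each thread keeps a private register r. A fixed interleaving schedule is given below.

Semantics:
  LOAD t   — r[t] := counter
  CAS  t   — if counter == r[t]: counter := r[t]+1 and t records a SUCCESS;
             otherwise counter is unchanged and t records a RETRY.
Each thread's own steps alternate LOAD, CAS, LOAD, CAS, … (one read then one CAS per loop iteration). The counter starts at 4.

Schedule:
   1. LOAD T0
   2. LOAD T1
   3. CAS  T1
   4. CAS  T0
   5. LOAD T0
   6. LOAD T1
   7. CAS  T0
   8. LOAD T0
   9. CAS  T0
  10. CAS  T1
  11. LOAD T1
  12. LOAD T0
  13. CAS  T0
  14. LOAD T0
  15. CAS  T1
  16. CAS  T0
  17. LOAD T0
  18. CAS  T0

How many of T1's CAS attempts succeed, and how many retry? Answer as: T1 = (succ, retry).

#1 T0 reads 4
#2 T1 reads 4
#3 T1 CAS(4→5) writes; counter now 5
#4 T0 CAS(4→5) fails; counter now 5
#5 T0 reads 5
#6 T1 reads 5
#7 T0 CAS(5→6) writes; counter now 6
#8 T0 reads 6
#9 T0 CAS(6→7) writes; counter now 7
#10 T1 CAS(5→6) fails; counter now 7
#11 T1 reads 7
#12 T0 reads 7
#13 T0 CAS(7→8) writes; counter now 8
#14 T0 reads 8
#15 T1 CAS(7→8) fails; counter now 8
#16 T0 CAS(8→9) writes; counter now 9
#17 T0 reads 9
#18 T0 CAS(9→10) writes; counter now 10

T1 = (1, 2)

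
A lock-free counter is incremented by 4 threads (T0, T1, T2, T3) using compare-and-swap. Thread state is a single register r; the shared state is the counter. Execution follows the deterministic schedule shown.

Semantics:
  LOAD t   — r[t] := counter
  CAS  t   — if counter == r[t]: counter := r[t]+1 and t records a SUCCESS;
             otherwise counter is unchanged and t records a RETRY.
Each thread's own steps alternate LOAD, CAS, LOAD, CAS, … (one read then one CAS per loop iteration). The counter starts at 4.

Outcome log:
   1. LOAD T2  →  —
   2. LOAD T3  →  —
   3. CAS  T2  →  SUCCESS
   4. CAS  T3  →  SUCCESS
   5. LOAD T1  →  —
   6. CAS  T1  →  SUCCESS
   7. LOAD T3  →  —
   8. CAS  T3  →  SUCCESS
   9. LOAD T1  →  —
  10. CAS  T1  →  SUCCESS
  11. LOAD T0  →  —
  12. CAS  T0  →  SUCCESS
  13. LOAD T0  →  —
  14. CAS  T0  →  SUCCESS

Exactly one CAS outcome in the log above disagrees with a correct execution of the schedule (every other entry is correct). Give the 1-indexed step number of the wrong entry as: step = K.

Correct run:
#1 T2 reads 4
#2 T3 reads 4
#3 T2 CAS(4→5) writes; counter now 5
#4 T3 CAS(4→5) fails; counter now 5
#5 T1 reads 5
#6 T1 CAS(5→6) writes; counter now 6
#7 T3 reads 6
#8 T3 CAS(6→7) writes; counter now 7
#9 T1 reads 7
#10 T1 CAS(7→8) writes; counter now 8
#11 T0 reads 8
#12 T0 CAS(8→9) writes; counter now 9
#13 T0 reads 9
#14 T0 CAS(9→10) writes; counter now 10
Flip is step 4.

step = 4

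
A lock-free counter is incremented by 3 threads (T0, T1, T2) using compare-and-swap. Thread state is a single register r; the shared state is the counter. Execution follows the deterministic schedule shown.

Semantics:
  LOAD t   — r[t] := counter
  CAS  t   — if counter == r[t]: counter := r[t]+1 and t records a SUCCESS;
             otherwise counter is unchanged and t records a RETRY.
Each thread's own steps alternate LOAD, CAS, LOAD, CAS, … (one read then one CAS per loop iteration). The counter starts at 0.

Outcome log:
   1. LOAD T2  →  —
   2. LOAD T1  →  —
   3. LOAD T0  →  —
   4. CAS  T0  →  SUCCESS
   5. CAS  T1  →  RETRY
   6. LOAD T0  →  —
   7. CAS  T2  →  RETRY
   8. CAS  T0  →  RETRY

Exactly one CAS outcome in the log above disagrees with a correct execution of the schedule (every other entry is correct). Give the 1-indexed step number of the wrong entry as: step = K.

Correct run:
   1) LOAD T2:  M=0  r_T2=0
   2) LOAD T1:  M=0  r_T1=0
   3) LOAD T0:  M=0  r_T0=0
   4) CAS  T0:  M=1  r_T0=0 ✓
   5) CAS  T1:  M=1  r_T1=0 ✗
   6) LOAD T0:  M=1  r_T0=1
   7) CAS  T2:  M=1  r_T2=0 ✗
   8) CAS  T0:  M=2  r_T0=1 ✓
Log disagrees first at step 8.

step = 8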